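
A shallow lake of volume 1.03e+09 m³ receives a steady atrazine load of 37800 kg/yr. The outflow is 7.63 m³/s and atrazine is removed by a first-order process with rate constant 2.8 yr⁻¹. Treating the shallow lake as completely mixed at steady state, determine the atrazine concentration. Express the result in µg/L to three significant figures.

Outflow Q = 7.63 m³/s × 3.156e+07 s/yr = 2.408e+08 m³/yr.
Steady-state CSTR mass balance: W = Q·C + k·V·C, so C = W/(Q + kV).
Q + kV = 2.408e+08 + 2.8·1.03e+09 = 3.125e+09 m³/yr.
C = 37800/3.125e+09 = 1.21e-05 kg/m³ = 0.0121 mg/L = 12.1 µg/L.

12.1 µg/L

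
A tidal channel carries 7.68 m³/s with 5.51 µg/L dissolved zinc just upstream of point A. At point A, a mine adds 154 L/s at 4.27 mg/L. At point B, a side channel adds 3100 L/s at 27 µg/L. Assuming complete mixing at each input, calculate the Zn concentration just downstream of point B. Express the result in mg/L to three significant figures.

5.51 µg/L = 0.00551 mg/L.
154 L/s = 0.154 m³/s.
After input A: C = (7.68·0.00551 + 0.154·4.27) / 7.834 = 0.08934 mg/L.
3100 L/s = 3.1 m³/s.
27 µg/L = 0.027 mg/L.
After input B: C = (7.834·0.08934 + 3.1·0.027) / 10.93 = 0.07167 mg/L.

0.0717 mg/L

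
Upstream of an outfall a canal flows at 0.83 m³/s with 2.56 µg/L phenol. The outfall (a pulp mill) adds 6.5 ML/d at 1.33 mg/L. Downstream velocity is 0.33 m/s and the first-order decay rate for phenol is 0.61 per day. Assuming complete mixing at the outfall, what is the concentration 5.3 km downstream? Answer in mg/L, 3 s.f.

0.101 mg/L

6.5 ML/d = 0.07523 m³/s.
2.56 µg/L = 0.00256 mg/L.
After complete mixing, C₀ = (0.07523·1.33 + 0.83·0.00256) / 0.9052 = 0.1129 mg/L.
Travel time t = 5300 m / 0.33 m/s = 1.606e+04 s = 0.1859 d.
C = 0.1129·exp(−0.61·0.1859) = 0.1129·0.8928 = 0.1008 mg/L.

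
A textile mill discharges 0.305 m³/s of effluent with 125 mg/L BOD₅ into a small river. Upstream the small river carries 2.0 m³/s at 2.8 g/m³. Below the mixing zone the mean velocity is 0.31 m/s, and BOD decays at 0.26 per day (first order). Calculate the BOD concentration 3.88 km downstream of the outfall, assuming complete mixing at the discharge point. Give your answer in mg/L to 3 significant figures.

18.3 mg/L

After complete mixing, C₀ = (0.305·125 + 2·2.8) / 2.305 = 18.97 mg/L.
Travel time t = 3880 m / 0.31 m/s = 1.252e+04 s = 0.1449 d.
C = 18.97·exp(−0.26·0.1449) = 18.97·0.963 = 18.27 mg/L.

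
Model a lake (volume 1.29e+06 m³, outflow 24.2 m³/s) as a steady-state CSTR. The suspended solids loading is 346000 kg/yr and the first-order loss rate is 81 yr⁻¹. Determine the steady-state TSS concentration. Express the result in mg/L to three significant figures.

0.399 mg/L

Outflow Q = 24.2 m³/s × 3.156e+07 s/yr = 7.637e+08 m³/yr.
Steady-state CSTR mass balance: W = Q·C + k·V·C, so C = W/(Q + kV).
Q + kV = 7.637e+08 + 81·1.29e+06 = 8.682e+08 m³/yr.
C = 346000/8.682e+08 = 0.0003985 kg/m³ = 0.3985 mg/L.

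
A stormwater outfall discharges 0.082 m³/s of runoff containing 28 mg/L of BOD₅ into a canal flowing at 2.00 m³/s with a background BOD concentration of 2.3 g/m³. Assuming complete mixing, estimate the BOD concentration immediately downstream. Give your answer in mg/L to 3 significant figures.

Conservation of mass across the mixing zone: C = (0.082·28 + 2·2.3) / (0.082 + 2) = 6.896/2.082 = 3.312 mg/L.

3.31 mg/L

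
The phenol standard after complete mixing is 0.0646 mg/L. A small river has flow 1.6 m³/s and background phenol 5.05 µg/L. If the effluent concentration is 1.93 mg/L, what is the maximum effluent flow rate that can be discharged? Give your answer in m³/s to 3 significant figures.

0.0511 m³/s

5.05 µg/L = 0.00505 mg/L.
Mass balance at complete mixing: C_std·(Q_w + Q_r) = Q_w·C_e + Q_r·C_b.
Rearranging, Q_w = Q_r·(C_std − C_b)/(C_e − C_std) = 1.6·(0.0646 − 0.00505) / (1.93 − 0.0646) = 0.05108 m³/s.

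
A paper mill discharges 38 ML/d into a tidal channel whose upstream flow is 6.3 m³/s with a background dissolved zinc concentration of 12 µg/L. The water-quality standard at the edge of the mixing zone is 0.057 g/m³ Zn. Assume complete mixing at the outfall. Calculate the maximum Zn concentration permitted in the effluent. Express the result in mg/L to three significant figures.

0.702 mg/L

38 ML/d = 0.4398 m³/s.
12 µg/L = 0.012 mg/L.
Mass balance: 0.057·6.74 = 0.4398·Cₑ + 6.3·0.012.
Cₑ = (0.3842 − 0.0756) / 0.4398 = 0.7016 mg/L.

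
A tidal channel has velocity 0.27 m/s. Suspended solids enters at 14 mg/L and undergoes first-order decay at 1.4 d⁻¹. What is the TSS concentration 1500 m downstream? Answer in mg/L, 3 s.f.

Travel time t = 1500 m / 0.27 m/s = 1500/0.27 = 5556 s = 0.0643 d.
First-order decay: C = 14·exp(−1.4·0.0643) = 14·0.9139 = 12.79 mg/L.

12.8 mg/L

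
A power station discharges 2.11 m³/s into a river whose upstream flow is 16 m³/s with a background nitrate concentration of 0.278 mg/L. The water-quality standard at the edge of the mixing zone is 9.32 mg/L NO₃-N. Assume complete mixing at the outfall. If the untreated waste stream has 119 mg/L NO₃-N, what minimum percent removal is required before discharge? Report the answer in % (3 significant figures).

34.6 %

Mass balance: 9.32·18.11 = 2.11·Cₑ + 16·0.278.
Cₑ = (168.8 − 4.448) / 2.11 = 77.88 mg/L.
Required removal = 1 − 77.88/119 = 34.55 %.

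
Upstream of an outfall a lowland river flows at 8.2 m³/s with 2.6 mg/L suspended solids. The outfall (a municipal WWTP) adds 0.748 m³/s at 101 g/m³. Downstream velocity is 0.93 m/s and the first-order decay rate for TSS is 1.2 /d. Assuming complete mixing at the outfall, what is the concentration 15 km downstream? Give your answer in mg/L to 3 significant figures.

After complete mixing, C₀ = (0.748·101 + 8.2·2.6) / 8.948 = 10.83 mg/L.
Travel time t = 1.5e+04 m / 0.93 m/s = 1.613e+04 s = 0.1867 d.
C = 10.83·exp(−1.2·0.1867) = 10.83·0.7993 = 8.653 mg/L.

8.65 mg/L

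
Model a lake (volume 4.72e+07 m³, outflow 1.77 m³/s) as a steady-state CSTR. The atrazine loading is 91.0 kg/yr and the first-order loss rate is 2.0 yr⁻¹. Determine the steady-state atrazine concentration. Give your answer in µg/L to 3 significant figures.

Outflow Q = 1.77 m³/s × 3.156e+07 s/yr = 5.586e+07 m³/yr.
Steady-state CSTR mass balance: W = Q·C + k·V·C, so C = W/(Q + kV).
Q + kV = 5.586e+07 + 2.0·4.72e+07 = 1.503e+08 m³/yr.
C = 91.0/1.503e+08 = 6.056e-07 kg/m³ = 0.0006056 mg/L = 0.6056 µg/L.

0.606 µg/L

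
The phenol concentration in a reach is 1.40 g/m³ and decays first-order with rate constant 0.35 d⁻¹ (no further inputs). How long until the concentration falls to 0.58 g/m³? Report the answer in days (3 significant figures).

2.52 d

t = ln(C₀/C)/k = ln(1.40/0.58)/0.35 = 0.8812/0.35 = 2.518 d.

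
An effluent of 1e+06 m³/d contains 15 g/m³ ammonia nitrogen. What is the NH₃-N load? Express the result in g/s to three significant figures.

1e+06 m³/d = 11.57 m³/s.
Mass flux = Q·C = 11.57 m³/s × 15 g/m³ = 173.6 g/s.

174 g/s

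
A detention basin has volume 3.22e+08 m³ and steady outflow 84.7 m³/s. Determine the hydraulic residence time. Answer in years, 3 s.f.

0.120 yr

Q = 84.7 m³/s × 3.156e+07 s/yr = 2.673e+09 m³/yr.
Hydraulic residence time τ = V/Q = 3.22e+08/2.673e+09 = 0.1205 yr.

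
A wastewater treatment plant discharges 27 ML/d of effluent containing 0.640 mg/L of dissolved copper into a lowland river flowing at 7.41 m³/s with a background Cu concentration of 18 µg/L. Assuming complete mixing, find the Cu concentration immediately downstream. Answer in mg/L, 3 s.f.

27 ML/d = 0.3125 m³/s.
18 µg/L = 0.018 mg/L.
Flow-weighted mixing gives C = (0.3125·0.64 + 7.41·0.018) / (0.3125 + 7.41) = 0.3334/7.723 = 0.04317 mg/L.

0.0432 mg/L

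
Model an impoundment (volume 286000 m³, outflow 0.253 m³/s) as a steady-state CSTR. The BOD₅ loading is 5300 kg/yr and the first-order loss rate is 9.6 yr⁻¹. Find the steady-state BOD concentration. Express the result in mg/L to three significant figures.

Outflow Q = 0.253 m³/s × 3.156e+07 s/yr = 7.984e+06 m³/yr.
Steady-state CSTR mass balance: W = Q·C + k·V·C, so C = W/(Q + kV).
Q + kV = 7.984e+06 + 9.6·286000 = 1.073e+07 m³/yr.
C = 5300/1.073e+07 = 0.000494 kg/m³ = 0.494 mg/L.

0.494 mg/L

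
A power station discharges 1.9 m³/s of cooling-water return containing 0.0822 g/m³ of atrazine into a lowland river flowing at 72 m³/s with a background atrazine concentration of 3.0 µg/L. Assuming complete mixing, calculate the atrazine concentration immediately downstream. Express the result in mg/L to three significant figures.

3.0 µg/L = 0.003 mg/L.
By mass balance at complete mixing, C = (1.9·0.0822 + 72·0.003) / (1.9 + 72) = 0.3722/73.9 = 0.005036 mg/L.

0.00504 mg/L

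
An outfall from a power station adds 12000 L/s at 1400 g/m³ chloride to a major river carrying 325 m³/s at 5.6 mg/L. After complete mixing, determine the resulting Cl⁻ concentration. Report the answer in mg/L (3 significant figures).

55.3 mg/L

12000 L/s = 12 m³/s.
Conservation of mass across the mixing zone: C = (12·1400 + 325·5.6) / (12 + 325) = 1.862e+04/337 = 55.25 mg/L.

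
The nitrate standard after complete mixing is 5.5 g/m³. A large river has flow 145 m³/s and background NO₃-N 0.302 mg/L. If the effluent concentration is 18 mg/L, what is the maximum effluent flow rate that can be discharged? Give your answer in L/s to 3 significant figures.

60300 L/s

Mass balance at complete mixing: C_std·(Q_w + Q_r) = Q_w·C_e + Q_r·C_b.
Rearranging, Q_w = Q_r·(C_std − C_b)/(C_e − C_std) = 145·(5.5 − 0.302) / (18 − 5.5) = 60.3 m³/s.
= 6.03e+04 L/s.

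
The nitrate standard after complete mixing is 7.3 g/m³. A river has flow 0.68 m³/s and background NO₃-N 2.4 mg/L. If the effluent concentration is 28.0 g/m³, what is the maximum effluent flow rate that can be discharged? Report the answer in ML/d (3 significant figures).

13.9 ML/d

Mass balance at complete mixing: C_std·(Q_w + Q_r) = Q_w·C_e + Q_r·C_b.
Rearranging, Q_w = Q_r·(C_std − C_b)/(C_e − C_std) = 0.68·(7.3 − 2.4) / (28 − 7.3) = 0.161 m³/s.
= 13.91 ML/d.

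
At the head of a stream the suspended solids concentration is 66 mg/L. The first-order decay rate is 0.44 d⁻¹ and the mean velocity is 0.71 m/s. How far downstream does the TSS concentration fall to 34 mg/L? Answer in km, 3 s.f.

92.5 km

From C = C₀·e^(−kt), t = ln(C₀/C)/k = ln(66/34)/0.44 = 0.6633/0.44 = 1.507 d.
Distance = v·t = 0.71 m/s × 1.302e+05 s = 9.248e+04 m = 92.48 km.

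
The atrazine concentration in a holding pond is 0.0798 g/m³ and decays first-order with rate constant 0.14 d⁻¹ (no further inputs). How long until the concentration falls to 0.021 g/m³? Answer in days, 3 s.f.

t = ln(C₀/C)/k = ln(0.0798/0.021)/0.14 = 1.335/0.14 = 9.536 d.

9.54 d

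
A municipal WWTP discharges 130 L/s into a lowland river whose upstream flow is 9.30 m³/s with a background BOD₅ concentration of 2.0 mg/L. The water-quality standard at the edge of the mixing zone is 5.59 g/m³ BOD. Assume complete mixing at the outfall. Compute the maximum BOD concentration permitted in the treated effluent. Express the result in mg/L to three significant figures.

130 L/s = 0.13 m³/s.
Mass balance: 5.59·9.43 = 0.13·Cₑ + 9.3·2.
Cₑ = (52.71 − 18.6) / 0.13 = 262.4 mg/L.

262 mg/L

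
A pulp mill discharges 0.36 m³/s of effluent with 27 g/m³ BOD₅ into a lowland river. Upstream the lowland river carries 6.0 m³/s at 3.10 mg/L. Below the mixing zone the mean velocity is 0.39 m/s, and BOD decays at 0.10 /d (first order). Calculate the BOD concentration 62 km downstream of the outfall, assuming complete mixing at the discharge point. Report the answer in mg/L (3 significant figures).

3.70 mg/L

After complete mixing, C₀ = (0.36·27 + 6·3.1) / 6.36 = 4.453 mg/L.
Travel time t = 6.2e+04 m / 0.39 m/s = 1.59e+05 s = 1.84 d.
C = 4.453·exp(−0.10·1.84) = 4.453·0.8319 = 3.704 mg/L.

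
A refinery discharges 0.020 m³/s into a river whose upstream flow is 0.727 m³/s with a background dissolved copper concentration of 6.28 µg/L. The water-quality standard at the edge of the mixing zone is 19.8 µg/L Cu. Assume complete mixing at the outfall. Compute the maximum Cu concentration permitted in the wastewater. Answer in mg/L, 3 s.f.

6.28 µg/L = 0.00628 mg/L.
19.8 µg/L = 0.0198 mg/L.
Mass balance: 0.0198·0.747 = 0.02·Cₑ + 0.727·0.00628.
Cₑ = (0.01479 − 0.004566) / 0.02 = 0.5113 mg/L.

0.511 mg/L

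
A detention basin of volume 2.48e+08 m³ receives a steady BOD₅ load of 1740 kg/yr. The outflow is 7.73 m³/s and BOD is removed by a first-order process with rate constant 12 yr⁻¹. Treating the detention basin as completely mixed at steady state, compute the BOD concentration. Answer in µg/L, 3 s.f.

Outflow Q = 7.73 m³/s × 3.156e+07 s/yr = 2.439e+08 m³/yr.
Steady-state CSTR mass balance: W = Q·C + k·V·C, so C = W/(Q + kV).
Q + kV = 2.439e+08 + 12·2.48e+08 = 3.22e+09 m³/yr.
C = 1740/3.22e+09 = 5.404e-07 kg/m³ = 0.0005404 mg/L = 0.5404 µg/L.

0.540 µg/L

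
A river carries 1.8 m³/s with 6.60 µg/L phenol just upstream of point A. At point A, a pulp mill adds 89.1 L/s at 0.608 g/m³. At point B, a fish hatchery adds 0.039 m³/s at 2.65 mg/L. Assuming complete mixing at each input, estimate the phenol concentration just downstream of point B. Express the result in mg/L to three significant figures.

0.0879 mg/L

6.60 µg/L = 0.0066 mg/L.
89.1 L/s = 0.0891 m³/s.
After input A: C = (1.8·0.0066 + 0.0891·0.608) / 1.889 = 0.03497 mg/L.
After input B: C = (1.889·0.03497 + 0.039·2.65) / 1.928 = 0.08786 mg/L.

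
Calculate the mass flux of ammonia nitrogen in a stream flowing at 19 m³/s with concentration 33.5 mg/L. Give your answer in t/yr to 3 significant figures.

20100 t/yr

Mass flux = Q·C = 19 m³/s × 33.5 g/m³ = 636.5 g/s.
= 636.5 g/s × 31.56 = 2.009e+04 t/yr.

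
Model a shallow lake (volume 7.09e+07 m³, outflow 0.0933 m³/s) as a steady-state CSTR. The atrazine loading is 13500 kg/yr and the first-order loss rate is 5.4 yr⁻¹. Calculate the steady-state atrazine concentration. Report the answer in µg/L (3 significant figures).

Outflow Q = 0.0933 m³/s × 3.156e+07 s/yr = 2.944e+06 m³/yr.
Steady-state CSTR mass balance: W = Q·C + k·V·C, so C = W/(Q + kV).
Q + kV = 2.944e+06 + 5.4·7.09e+07 = 3.858e+08 m³/yr.
C = 13500/3.858e+08 = 3.499e-05 kg/m³ = 0.03499 mg/L = 34.99 µg/L.

35.0 µg/L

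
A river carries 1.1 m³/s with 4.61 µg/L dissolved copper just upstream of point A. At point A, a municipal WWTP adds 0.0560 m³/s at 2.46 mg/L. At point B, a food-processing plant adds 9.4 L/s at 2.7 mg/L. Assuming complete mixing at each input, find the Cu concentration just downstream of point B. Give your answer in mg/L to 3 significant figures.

4.61 µg/L = 0.00461 mg/L.
After input A: C = (1.1·0.00461 + 0.056·2.46) / 1.156 = 0.1236 mg/L.
9.4 L/s = 0.0094 m³/s.
After input B: C = (1.156·0.1236 + 0.0094·2.7) / 1.165 = 0.1443 mg/L.

0.144 mg/L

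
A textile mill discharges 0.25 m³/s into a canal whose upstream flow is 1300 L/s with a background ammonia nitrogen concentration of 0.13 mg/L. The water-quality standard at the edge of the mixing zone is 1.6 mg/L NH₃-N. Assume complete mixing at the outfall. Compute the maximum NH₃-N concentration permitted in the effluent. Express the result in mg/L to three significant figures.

9.24 mg/L

1300 L/s = 1.3 m³/s.
Mass balance: 1.6·1.55 = 0.25·Cₑ + 1.3·0.13.
Cₑ = (2.48 − 0.169) / 0.25 = 9.244 mg/L.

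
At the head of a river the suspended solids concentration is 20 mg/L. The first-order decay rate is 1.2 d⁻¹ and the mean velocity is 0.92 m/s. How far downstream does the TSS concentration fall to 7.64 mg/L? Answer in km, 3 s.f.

From C = C₀·e^(−kt), t = ln(C₀/C)/k = ln(20/7.64)/1.2 = 0.9623/1.2 = 0.8019 d.
Distance = v·t = 0.92 m/s × 6.929e+04 s = 6.375e+04 m = 63.75 km.

63.7 km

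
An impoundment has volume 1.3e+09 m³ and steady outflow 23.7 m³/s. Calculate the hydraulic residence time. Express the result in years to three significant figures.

1.74 yr

Q = 23.7 m³/s × 3.156e+07 s/yr = 7.479e+08 m³/yr.
Hydraulic residence time τ = V/Q = 1.3e+09/7.479e+08 = 1.738 yr.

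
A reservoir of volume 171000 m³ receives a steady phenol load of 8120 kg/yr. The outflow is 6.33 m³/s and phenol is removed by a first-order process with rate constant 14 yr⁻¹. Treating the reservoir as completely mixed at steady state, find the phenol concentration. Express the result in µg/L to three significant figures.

40.2 µg/L

Outflow Q = 6.33 m³/s × 3.156e+07 s/yr = 1.998e+08 m³/yr.
Steady-state CSTR mass balance: W = Q·C + k·V·C, so C = W/(Q + kV).
Q + kV = 1.998e+08 + 14·171000 = 2.022e+08 m³/yr.
C = 8120/2.022e+08 = 4.017e-05 kg/m³ = 0.04017 mg/L = 40.17 µg/L.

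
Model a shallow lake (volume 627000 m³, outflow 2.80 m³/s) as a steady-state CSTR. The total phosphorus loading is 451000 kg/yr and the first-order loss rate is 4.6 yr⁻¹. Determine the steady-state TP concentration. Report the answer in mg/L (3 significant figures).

4.94 mg/L

Outflow Q = 2.80 m³/s × 3.156e+07 s/yr = 8.836e+07 m³/yr.
Steady-state CSTR mass balance: W = Q·C + k·V·C, so C = W/(Q + kV).
Q + kV = 8.836e+07 + 4.6·627000 = 9.125e+07 m³/yr.
C = 451000/9.125e+07 = 0.004943 kg/m³ = 4.943 mg/L.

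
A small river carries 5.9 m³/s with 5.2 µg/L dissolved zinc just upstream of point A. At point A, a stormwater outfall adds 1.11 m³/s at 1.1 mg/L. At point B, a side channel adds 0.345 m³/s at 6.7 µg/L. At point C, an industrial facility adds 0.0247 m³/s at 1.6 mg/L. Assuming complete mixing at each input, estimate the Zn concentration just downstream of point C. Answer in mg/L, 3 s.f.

0.175 mg/L

5.2 µg/L = 0.0052 mg/L.
After input A: C = (5.9·0.0052 + 1.11·1.1) / 7.01 = 0.1786 mg/L.
6.7 µg/L = 0.0067 mg/L.
After input B: C = (7.01·0.1786 + 0.345·0.0067) / 7.355 = 0.1705 mg/L.
After input C: C = (7.355·0.1705 + 0.0247·1.6) / 7.38 = 0.1753 mg/L.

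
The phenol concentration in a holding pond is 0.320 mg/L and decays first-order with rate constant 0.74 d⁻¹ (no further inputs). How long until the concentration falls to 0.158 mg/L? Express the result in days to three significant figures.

t = ln(C₀/C)/k = ln(0.320/0.158)/0.74 = 0.7057/0.74 = 0.9537 d.

0.954 d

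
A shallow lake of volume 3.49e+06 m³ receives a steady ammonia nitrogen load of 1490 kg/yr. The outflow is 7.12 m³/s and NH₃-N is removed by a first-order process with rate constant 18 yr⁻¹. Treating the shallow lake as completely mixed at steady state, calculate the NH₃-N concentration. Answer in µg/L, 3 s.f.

Outflow Q = 7.12 m³/s × 3.156e+07 s/yr = 2.247e+08 m³/yr.
Steady-state CSTR mass balance: W = Q·C + k·V·C, so C = W/(Q + kV).
Q + kV = 2.247e+08 + 18·3.49e+06 = 2.875e+08 m³/yr.
C = 1490/2.875e+08 = 5.182e-06 kg/m³ = 0.005182 mg/L = 5.182 µg/L.

5.18 µg/L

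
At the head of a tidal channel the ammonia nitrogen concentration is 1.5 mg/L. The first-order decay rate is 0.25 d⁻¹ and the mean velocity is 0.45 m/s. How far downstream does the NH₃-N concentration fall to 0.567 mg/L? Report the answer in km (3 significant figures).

151 km

From C = C₀·e^(−kt), t = ln(C₀/C)/k = ln(1.5/0.567)/0.25 = 0.9729/0.25 = 3.891 d.
Distance = v·t = 0.45 m/s × 3.362e+05 s = 1.513e+05 m = 151.3 km.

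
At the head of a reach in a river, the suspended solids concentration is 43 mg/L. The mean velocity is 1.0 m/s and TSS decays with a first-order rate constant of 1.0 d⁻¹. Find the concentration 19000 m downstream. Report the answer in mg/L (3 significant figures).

34.5 mg/L

Travel time t = 19000 m / 1.0 m/s = 1.9e+04/1.0 = 1.9e+04 s = 0.2199 d.
First-order decay: C = 43·exp(−1.0·0.2199) = 43·0.8026 = 34.51 mg/L.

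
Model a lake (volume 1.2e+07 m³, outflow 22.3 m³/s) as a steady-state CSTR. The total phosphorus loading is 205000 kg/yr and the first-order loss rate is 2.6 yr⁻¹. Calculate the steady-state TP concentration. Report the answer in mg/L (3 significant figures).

Outflow Q = 22.3 m³/s × 3.156e+07 s/yr = 7.037e+08 m³/yr.
Steady-state CSTR mass balance: W = Q·C + k·V·C, so C = W/(Q + kV).
Q + kV = 7.037e+08 + 2.6·1.2e+07 = 7.349e+08 m³/yr.
C = 205000/7.349e+08 = 0.0002789 kg/m³ = 0.2789 mg/L.

0.279 mg/L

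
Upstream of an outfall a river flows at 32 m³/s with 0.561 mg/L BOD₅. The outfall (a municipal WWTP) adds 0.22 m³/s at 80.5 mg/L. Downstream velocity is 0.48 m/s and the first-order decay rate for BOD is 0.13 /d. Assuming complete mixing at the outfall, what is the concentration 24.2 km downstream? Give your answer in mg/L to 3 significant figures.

After complete mixing, C₀ = (0.22·80.5 + 32·0.561) / 32.22 = 1.107 mg/L.
Travel time t = 2.42e+04 m / 0.48 m/s = 5.042e+04 s = 0.5835 d.
C = 1.107·exp(−0.13·0.5835) = 1.107·0.9269 = 1.026 mg/L.

1.03 mg/L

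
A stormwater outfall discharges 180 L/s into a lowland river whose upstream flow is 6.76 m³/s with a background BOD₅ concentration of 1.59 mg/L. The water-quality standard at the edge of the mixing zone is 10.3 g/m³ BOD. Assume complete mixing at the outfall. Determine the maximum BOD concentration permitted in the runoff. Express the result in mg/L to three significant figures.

180 L/s = 0.18 m³/s.
Mass balance: 10.3·6.94 = 0.18·Cₑ + 6.76·1.59.
Cₑ = (71.48 − 10.75) / 0.18 = 337.4 mg/L.

337 mg/L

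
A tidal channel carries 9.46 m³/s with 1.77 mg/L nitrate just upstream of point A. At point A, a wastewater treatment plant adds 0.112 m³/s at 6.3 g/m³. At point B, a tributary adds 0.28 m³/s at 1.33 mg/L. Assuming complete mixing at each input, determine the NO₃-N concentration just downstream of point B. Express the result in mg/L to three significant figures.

1.81 mg/L

After input A: C = (9.46·1.77 + 0.112·6.3) / 9.572 = 1.823 mg/L.
After input B: C = (9.572·1.823 + 0.28·1.33) / 9.852 = 1.809 mg/L.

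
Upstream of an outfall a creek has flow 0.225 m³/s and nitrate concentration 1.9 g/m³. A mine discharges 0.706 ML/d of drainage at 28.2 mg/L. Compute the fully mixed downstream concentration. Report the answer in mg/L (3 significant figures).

0.706 ML/d = 0.008171 m³/s.
Flow-weighted mixing gives C = (0.008171·28.2 + 0.225·1.9) / (0.008171 + 0.225) = 0.6579/0.2332 = 2.822 mg/L.

2.82 mg/L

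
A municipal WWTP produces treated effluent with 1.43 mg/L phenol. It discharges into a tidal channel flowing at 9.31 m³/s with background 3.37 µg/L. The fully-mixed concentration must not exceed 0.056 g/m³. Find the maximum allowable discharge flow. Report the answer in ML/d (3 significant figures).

30.8 ML/d

3.37 µg/L = 0.00337 mg/L.
Mass balance at complete mixing: C_std·(Q_w + Q_r) = Q_w·C_e + Q_r·C_b.
Rearranging, Q_w = Q_r·(C_std − C_b)/(C_e − C_std) = 9.31·(0.056 − 0.00337) / (1.43 − 0.056) = 0.3566 m³/s.
= 30.81 ML/d.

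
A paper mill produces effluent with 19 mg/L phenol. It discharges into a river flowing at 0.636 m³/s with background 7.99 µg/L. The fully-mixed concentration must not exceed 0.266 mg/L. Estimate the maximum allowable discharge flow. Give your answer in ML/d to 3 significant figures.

7.99 µg/L = 0.00799 mg/L.
Mass balance at complete mixing: C_std·(Q_w + Q_r) = Q_w·C_e + Q_r·C_b.
Rearranging, Q_w = Q_r·(C_std − C_b)/(C_e − C_std) = 0.636·(0.266 − 0.00799) / (19 − 0.266) = 0.008759 m³/s.
= 0.7568 ML/d.

0.757 ML/d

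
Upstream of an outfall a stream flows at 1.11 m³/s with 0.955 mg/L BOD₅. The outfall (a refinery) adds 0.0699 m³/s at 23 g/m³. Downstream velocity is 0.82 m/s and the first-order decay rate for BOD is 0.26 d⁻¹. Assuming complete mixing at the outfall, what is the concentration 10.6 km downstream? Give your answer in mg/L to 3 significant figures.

2.17 mg/L

After complete mixing, C₀ = (0.0699·23 + 1.11·0.955) / 1.18 = 2.261 mg/L.
Travel time t = 1.06e+04 m / 0.82 m/s = 1.293e+04 s = 0.1496 d.
C = 2.261·exp(−0.26·0.1496) = 2.261·0.9618 = 2.175 mg/L.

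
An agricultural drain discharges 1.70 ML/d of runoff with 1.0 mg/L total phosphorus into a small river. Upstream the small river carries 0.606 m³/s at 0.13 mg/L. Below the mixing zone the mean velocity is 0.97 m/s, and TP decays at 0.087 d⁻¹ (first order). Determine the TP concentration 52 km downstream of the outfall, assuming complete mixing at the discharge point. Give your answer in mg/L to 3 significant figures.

1.70 ML/d = 0.01968 m³/s.
After complete mixing, C₀ = (0.01968·1 + 0.606·0.13) / 0.6257 = 0.1574 mg/L.
Travel time t = 5.2e+04 m / 0.97 m/s = 5.361e+04 s = 0.6205 d.
C = 0.1574·exp(−0.087·0.6205) = 0.1574·0.9475 = 0.1491 mg/L.

0.149 mg/L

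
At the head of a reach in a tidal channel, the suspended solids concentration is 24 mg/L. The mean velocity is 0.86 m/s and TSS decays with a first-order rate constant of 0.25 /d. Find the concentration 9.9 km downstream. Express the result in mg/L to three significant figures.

Travel time t = 9.9 km / 0.86 m/s = 9900/0.86 = 1.151e+04 s = 0.1332 d.
First-order decay: C = 24·exp(−0.25·0.1332) = 24·0.9672 = 23.21 mg/L.

23.2 mg/L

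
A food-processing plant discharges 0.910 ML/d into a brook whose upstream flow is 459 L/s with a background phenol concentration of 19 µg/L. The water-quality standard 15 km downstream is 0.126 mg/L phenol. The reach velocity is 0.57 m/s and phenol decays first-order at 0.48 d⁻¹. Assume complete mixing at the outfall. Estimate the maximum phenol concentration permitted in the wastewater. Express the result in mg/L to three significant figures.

5.67 mg/L

0.910 ML/d = 0.01053 m³/s.
459 L/s = 0.459 m³/s.
19 µg/L = 0.019 mg/L.
Travel time to the compliance point: t = 1.5e+04/0.57 = 2.632e+04 s = 0.3046 d; decay factor exp(−0.48·0.3046) = 0.864.
So the concentration just after mixing may be at most 0.126/0.864 = 0.1458 mg/L.
Mass balance: 0.1458·0.4695 = 0.01053·Cₑ + 0.459·0.019.
Cₑ = (0.06847 − 0.008721) / 0.01053 = 5.673 mg/L.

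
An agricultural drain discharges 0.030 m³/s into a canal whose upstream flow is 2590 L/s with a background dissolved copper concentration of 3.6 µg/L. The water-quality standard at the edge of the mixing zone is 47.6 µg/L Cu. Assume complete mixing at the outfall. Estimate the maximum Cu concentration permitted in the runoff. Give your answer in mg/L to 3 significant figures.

2590 L/s = 2.59 m³/s.
3.6 µg/L = 0.0036 mg/L.
47.6 µg/L = 0.0476 mg/L.
Mass balance: 0.0476·2.62 = 0.03·Cₑ + 2.59·0.0036.
Cₑ = (0.1247 − 0.009324) / 0.03 = 3.846 mg/L.

3.85 mg/L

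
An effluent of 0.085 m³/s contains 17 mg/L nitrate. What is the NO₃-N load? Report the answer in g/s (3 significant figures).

1.45 g/s

Mass flux = Q·C = 0.085 m³/s × 17 g/m³ = 1.445 g/s.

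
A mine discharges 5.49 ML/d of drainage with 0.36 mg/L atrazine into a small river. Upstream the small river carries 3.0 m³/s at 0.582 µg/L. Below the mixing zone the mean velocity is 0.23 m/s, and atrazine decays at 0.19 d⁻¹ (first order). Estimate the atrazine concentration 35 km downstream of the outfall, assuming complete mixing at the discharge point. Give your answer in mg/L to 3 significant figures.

5.49 ML/d = 0.06354 m³/s.
0.582 µg/L = 0.000582 mg/L.
After complete mixing, C₀ = (0.06354·0.36 + 3·0.000582) / 3.064 = 0.008037 mg/L.
Travel time t = 3.5e+04 m / 0.23 m/s = 1.522e+05 s = 1.761 d.
C = 0.008037·exp(−0.19·1.761) = 0.008037·0.7156 = 0.005751 mg/L.

0.00575 mg/L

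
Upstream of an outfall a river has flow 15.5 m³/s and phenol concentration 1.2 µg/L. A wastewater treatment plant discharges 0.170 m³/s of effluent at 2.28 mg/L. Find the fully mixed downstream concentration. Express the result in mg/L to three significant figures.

1.2 µg/L = 0.0012 mg/L.
Flow-weighted mixing gives C = (0.17·2.28 + 15.5·0.0012) / (0.17 + 15.5) = 0.4062/15.67 = 0.02592 mg/L.

0.0259 mg/L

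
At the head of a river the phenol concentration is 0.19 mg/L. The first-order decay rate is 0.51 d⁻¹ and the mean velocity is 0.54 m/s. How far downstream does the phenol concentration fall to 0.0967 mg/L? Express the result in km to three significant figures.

From C = C₀·e^(−kt), t = ln(C₀/C)/k = ln(0.19/0.0967)/0.51 = 0.6754/0.51 = 1.324 d.
Distance = v·t = 0.54 m/s × 1.144e+05 s = 6.179e+04 m = 61.79 km.

61.8 km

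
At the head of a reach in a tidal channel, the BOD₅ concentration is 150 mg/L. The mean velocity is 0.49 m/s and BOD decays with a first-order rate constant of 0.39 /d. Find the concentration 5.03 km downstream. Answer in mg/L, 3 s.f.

Travel time t = 5.03 km / 0.49 m/s = 5030/0.49 = 1.027e+04 s = 0.1188 d.
First-order decay: C = 150·exp(−0.39·0.1188) = 150·0.9547 = 143.2 mg/L.

143 mg/L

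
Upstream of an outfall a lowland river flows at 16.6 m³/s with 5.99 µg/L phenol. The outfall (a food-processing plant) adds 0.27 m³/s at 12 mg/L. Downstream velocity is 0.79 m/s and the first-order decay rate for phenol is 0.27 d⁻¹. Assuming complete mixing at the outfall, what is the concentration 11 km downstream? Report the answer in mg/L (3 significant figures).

5.99 µg/L = 0.00599 mg/L.
After complete mixing, C₀ = (0.27·12 + 16.6·0.00599) / 16.87 = 0.198 mg/L.
Travel time t = 1.1e+04 m / 0.79 m/s = 1.392e+04 s = 0.1612 d.
C = 0.198·exp(−0.27·0.1612) = 0.198·0.9574 = 0.1895 mg/L.

0.190 mg/L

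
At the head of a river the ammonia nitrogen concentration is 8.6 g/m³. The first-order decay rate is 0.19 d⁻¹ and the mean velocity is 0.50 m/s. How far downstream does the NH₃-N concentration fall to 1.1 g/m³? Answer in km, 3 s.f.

468 km

From C = C₀·e^(−kt), t = ln(C₀/C)/k = ln(8.6/1.1)/0.19 = 2.056/0.19 = 10.82 d.
Distance = v·t = 0.50 m/s × 9.351e+05 s = 4.676e+05 m = 467.6 km.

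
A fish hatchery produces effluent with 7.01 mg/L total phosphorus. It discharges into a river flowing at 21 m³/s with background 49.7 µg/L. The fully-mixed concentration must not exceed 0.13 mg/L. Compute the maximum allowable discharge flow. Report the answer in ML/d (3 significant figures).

21.2 ML/d

49.7 µg/L = 0.0497 mg/L.
Mass balance at complete mixing: C_std·(Q_w + Q_r) = Q_w·C_e + Q_r·C_b.
Rearranging, Q_w = Q_r·(C_std − C_b)/(C_e − C_std) = 21·(0.13 − 0.0497) / (7.01 − 0.13) = 0.2451 m³/s.
= 21.18 ML/d.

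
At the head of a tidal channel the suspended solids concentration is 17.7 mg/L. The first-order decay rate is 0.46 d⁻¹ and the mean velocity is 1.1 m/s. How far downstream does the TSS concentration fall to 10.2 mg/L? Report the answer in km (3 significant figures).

From C = C₀·e^(−kt), t = ln(C₀/C)/k = ln(17.7/10.2)/0.46 = 0.5512/0.46 = 1.198 d.
Distance = v·t = 1.1 m/s × 1.035e+05 s = 1.139e+05 m = 113.9 km.

114 km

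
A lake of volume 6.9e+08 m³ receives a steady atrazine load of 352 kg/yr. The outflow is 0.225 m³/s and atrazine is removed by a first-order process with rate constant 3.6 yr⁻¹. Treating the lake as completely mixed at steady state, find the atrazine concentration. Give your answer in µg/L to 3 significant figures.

0.141 µg/L

Outflow Q = 0.225 m³/s × 3.156e+07 s/yr = 7.1e+06 m³/yr.
Steady-state CSTR mass balance: W = Q·C + k·V·C, so C = W/(Q + kV).
Q + kV = 7.1e+06 + 3.6·6.9e+08 = 2.491e+09 m³/yr.
C = 352/2.491e+09 = 1.413e-07 kg/m³ = 0.0001413 mg/L = 0.1413 µg/L.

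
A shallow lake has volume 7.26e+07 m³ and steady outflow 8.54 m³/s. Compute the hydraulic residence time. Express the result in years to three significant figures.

0.269 yr

Q = 8.54 m³/s × 3.156e+07 s/yr = 2.695e+08 m³/yr.
Hydraulic residence time τ = V/Q = 7.26e+07/2.695e+08 = 0.2694 yr.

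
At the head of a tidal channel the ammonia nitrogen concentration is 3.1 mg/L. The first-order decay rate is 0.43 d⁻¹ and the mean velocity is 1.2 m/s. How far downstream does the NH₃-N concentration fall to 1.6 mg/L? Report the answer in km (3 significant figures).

159 km

From C = C₀·e^(−kt), t = ln(C₀/C)/k = ln(3.1/1.6)/0.43 = 0.6614/0.43 = 1.538 d.
Distance = v·t = 1.2 m/s × 1.329e+05 s = 1.595e+05 m = 159.5 km.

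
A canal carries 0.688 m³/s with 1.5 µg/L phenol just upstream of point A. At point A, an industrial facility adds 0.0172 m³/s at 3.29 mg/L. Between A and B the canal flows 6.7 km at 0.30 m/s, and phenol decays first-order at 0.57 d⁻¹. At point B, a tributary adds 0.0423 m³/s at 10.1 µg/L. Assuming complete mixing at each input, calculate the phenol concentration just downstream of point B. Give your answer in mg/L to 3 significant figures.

0.0671 mg/L

1.5 µg/L = 0.0015 mg/L.
After input A: C = (0.688·0.0015 + 0.0172·3.29) / 0.7052 = 0.08171 mg/L.
Over the 6.7 km reach to input B (t = 2.233e+04 s = 0.2585 d), decay gives C = 0.08171·exp(−0.57·0.2585) = 0.07051 mg/L.
10.1 µg/L = 0.0101 mg/L.
After input B: C = (0.7052·0.07051 + 0.0423·0.0101) / 0.7475 = 0.06709 mg/L.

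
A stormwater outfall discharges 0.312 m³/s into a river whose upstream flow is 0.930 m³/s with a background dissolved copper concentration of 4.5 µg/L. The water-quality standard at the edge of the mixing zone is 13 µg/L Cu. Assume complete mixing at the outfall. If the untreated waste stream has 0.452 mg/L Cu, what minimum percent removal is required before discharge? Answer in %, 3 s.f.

91.5 %

4.5 µg/L = 0.0045 mg/L.
13 µg/L = 0.013 mg/L.
Mass balance: 0.013·1.242 = 0.312·Cₑ + 0.93·0.0045.
Cₑ = (0.01615 − 0.004185) / 0.312 = 0.03834 mg/L.
Required removal = 1 − 0.03834/0.452 = 91.52 %.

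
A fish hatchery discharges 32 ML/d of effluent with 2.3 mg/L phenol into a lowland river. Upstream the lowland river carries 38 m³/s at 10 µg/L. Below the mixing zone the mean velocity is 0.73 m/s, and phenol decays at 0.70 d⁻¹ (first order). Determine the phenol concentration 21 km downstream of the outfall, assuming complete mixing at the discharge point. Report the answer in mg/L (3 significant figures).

32 ML/d = 0.3704 m³/s.
10 µg/L = 0.01 mg/L.
After complete mixing, C₀ = (0.3704·2.3 + 38·0.01) / 38.37 = 0.0321 mg/L.
Travel time t = 2.1e+04 m / 0.73 m/s = 2.877e+04 s = 0.333 d.
C = 0.0321·exp(−0.70·0.333) = 0.0321·0.7921 = 0.02543 mg/L.

0.0254 mg/L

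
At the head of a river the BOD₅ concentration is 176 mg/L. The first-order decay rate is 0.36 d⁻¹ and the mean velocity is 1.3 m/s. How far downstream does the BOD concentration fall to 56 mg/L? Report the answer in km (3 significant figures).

357 km

From C = C₀·e^(−kt), t = ln(C₀/C)/k = ln(176/56)/0.36 = 1.145/0.36 = 3.181 d.
Distance = v·t = 1.3 m/s × 2.748e+05 s = 3.573e+05 m = 357.3 km.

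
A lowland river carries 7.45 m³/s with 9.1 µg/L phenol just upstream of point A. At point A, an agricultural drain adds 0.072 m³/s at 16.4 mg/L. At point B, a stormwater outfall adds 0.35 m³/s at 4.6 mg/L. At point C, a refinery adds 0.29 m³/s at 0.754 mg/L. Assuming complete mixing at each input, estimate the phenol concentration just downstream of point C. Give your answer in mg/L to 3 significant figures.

0.377 mg/L

9.1 µg/L = 0.0091 mg/L.
After input A: C = (7.45·0.0091 + 0.072·16.4) / 7.522 = 0.166 mg/L.
After input B: C = (7.522·0.166 + 0.35·4.6) / 7.872 = 0.3631 mg/L.
After input C: C = (7.872·0.3631 + 0.29·0.754) / 8.162 = 0.377 mg/L.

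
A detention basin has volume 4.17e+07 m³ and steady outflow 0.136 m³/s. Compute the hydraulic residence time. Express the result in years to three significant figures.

Q = 0.136 m³/s × 3.156e+07 s/yr = 4.292e+06 m³/yr.
Hydraulic residence time τ = V/Q = 4.17e+07/4.292e+06 = 9.716 yr.

9.72 yr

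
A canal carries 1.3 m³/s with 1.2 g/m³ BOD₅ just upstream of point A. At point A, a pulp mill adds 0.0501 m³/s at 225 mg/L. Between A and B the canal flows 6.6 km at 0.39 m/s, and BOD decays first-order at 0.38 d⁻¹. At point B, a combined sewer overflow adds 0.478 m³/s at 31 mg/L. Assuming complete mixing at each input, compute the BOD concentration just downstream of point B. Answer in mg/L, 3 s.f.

After input A: C = (1.3·1.2 + 0.0501·225) / 1.35 = 9.505 mg/L.
Over the 6.6 km reach to input B (t = 1.692e+04 s = 0.1959 d), decay gives C = 9.505·exp(−0.38·0.1959) = 8.823 mg/L.
After input B: C = (1.35·8.823 + 0.478·31) / 1.828 = 14.62 mg/L.

14.6 mg/L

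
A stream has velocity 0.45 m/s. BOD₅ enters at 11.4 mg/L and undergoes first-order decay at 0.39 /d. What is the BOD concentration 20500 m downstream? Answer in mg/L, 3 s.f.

Travel time t = 20500 m / 0.45 m/s = 2.05e+04/0.45 = 4.556e+04 s = 0.5273 d.
First-order decay: C = 11.4·exp(−0.39·0.5273) = 11.4·0.8141 = 9.281 mg/L.

9.28 mg/L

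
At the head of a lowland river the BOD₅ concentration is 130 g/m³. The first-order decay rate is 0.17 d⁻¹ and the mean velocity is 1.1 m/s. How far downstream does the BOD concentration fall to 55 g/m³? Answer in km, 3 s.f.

From C = C₀·e^(−kt), t = ln(C₀/C)/k = ln(130/55)/0.17 = 0.8602/0.17 = 5.06 d.
Distance = v·t = 1.1 m/s × 4.372e+05 s = 4.809e+05 m = 480.9 km.

481 km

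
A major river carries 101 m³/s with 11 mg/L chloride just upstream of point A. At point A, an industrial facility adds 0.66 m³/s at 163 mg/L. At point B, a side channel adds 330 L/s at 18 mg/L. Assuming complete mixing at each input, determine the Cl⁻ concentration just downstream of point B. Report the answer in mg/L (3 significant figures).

After input A: C = (101·11 + 0.66·163) / 101.7 = 11.99 mg/L.
330 L/s = 0.33 m³/s.
After input B: C = (101.7·11.99 + 0.33·18) / 102 = 12.01 mg/L.

12.0 mg/L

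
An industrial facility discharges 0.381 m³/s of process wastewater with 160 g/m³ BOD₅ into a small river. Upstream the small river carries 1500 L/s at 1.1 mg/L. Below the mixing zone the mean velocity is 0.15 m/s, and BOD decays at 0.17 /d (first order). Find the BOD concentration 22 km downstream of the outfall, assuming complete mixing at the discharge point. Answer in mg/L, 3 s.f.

1500 L/s = 1.5 m³/s.
After complete mixing, C₀ = (0.381·160 + 1.5·1.1) / 1.881 = 33.29 mg/L.
Travel time t = 2.2e+04 m / 0.15 m/s = 1.467e+05 s = 1.698 d.
C = 33.29·exp(−0.17·1.698) = 33.29·0.7493 = 24.94 mg/L.

24.9 mg/L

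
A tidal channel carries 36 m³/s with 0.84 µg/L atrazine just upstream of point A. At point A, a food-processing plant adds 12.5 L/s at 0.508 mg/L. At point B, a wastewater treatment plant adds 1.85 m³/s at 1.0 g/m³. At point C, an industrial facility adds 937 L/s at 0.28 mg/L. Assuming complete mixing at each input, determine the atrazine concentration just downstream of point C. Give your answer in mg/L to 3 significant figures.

0.84 µg/L = 0.00084 mg/L.
12.5 L/s = 0.0125 m³/s.
After input A: C = (36·0.00084 + 0.0125·0.508) / 36.01 = 0.001016 mg/L.
After input B: C = (36.01·0.001016 + 1.85·1) / 37.86 = 0.04983 mg/L.
937 L/s = 0.937 m³/s.
After input C: C = (37.86·0.04983 + 0.937·0.28) / 38.8 = 0.05539 mg/L.

0.0554 mg/L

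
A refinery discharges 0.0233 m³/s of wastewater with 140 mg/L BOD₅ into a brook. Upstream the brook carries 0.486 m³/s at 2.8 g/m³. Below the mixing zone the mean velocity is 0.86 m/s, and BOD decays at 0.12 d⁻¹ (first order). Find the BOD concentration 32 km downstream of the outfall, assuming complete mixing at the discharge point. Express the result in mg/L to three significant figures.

8.62 mg/L

After complete mixing, C₀ = (0.0233·140 + 0.486·2.8) / 0.5093 = 9.077 mg/L.
Travel time t = 3.2e+04 m / 0.86 m/s = 3.721e+04 s = 0.4307 d.
C = 9.077·exp(−0.12·0.4307) = 9.077·0.9496 = 8.62 mg/L.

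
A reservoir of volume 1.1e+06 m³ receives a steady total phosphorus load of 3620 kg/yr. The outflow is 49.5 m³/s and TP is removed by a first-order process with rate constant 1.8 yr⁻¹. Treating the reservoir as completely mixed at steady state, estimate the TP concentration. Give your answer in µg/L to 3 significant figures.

Outflow Q = 49.5 m³/s × 3.156e+07 s/yr = 1.562e+09 m³/yr.
Steady-state CSTR mass balance: W = Q·C + k·V·C, so C = W/(Q + kV).
Q + kV = 1.562e+09 + 1.8·1.1e+06 = 1.564e+09 m³/yr.
C = 3620/1.564e+09 = 2.314e-06 kg/m³ = 0.002314 mg/L = 2.314 µg/L.

2.31 µg/L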